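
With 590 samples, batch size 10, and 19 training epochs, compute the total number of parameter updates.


Iterations per epoch = 590 / 10 = 59
Total updates = iterations_per_epoch * epochs
= 59 * 19
= 1121

1121


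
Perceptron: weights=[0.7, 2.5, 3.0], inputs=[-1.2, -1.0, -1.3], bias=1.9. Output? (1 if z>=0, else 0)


z = w . x + b
= 0.7*-1.2 + 2.5*-1.0 + 3.0*-1.3 + 1.9
= -0.84 + -2.5 + -3.9 + 1.9
= -7.24 + 1.9
= -5.34
Since z = -5.34 < 0, output = 0

0


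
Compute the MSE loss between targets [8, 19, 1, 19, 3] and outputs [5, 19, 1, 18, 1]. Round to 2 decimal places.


Differences: [3, 0, 0, 1, 2]
Squared errors: [9, 0, 0, 1, 4]
Sum of squared errors = 14
MSE = 14 / 5 = 2.80

2.80


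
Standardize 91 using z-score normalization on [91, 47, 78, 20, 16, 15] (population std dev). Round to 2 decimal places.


Mean = (91 + 47 + 78 + 20 + 16 + 15) / 6 = 44.5
Variance = sum((x_i - mean)^2) / n = 928.9167
Std = sqrt(928.9167) = 30.4781
Z = (x - mean) / std
= (91 - 44.5) / 30.4781
= 46.5 / 30.4781
= 1.53

1.53


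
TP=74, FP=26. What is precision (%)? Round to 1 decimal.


Precision = TP / (TP + FP) * 100
= 74 / (74 + 26)
= 74 / 100
= 0.74
= 74.0%

74.0


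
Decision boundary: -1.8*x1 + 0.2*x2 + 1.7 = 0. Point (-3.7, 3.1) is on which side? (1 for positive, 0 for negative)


Compute -1.8 * -3.7 + 0.2 * 3.1 + 1.7
= 6.66 + 0.62 + 1.7
= 8.98
Since 8.98 >= 0, the point is on the positive side.

1


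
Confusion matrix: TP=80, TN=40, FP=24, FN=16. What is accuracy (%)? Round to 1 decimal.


Accuracy = (TP + TN) / (TP + TN + FP + FN) * 100
= (80 + 40) / (80 + 40 + 24 + 16)
= 120 / 160
= 0.75
= 75.0%

75.0


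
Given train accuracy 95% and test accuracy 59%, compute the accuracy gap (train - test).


Gap = train_accuracy - test_accuracy
= 95 - 59
= 36%
This large gap strongly indicates overfitting.

36


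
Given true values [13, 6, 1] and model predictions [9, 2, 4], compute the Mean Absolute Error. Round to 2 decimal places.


Absolute errors: [4, 4, 3]
Sum of absolute errors = 11
MAE = 11 / 3 = 3.67

3.67


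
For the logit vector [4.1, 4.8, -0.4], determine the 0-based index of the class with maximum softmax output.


Softmax is a monotonic transformation, so it preserves the argmax.
We need to find the index of the maximum logit.
Index 0: 4.1
Index 1: 4.8
Index 2: -0.4
Maximum logit = 4.8 at index 1

1


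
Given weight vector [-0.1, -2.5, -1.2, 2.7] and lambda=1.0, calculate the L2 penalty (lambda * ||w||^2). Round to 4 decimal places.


Squaring each weight:
(-0.1)^2 = 0.01
(-2.5)^2 = 6.25
(-1.2)^2 = 1.44
2.7^2 = 7.29
Sum of squares = 14.99
Penalty = 1.0 * 14.99 = 14.9900

14.9900


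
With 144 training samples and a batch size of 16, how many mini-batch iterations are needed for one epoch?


Iterations per epoch = dataset_size / batch_size
= 144 / 16
= 9

9


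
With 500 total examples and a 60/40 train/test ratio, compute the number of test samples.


Train samples = 500 * 60% = 300
Test samples = 500 - 300
= 200

200


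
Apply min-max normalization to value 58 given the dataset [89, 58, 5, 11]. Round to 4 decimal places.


Min = 5, Max = 89
Range = 89 - 5 = 84
Scaled = (x - min) / (max - min)
= (58 - 5) / 84
= 53 / 84
= 0.6310

0.6310


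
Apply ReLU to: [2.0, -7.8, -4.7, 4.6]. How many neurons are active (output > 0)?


ReLU(x) = max(0, x) for each element:
ReLU(2.0) = 2.0
ReLU(-7.8) = 0
ReLU(-4.7) = 0
ReLU(4.6) = 4.6
Active neurons (>0): 2

2


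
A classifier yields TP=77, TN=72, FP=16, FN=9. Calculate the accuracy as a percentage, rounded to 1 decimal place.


Accuracy = (TP + TN) / (TP + TN + FP + FN) * 100
= (77 + 72) / (77 + 72 + 16 + 9)
= 149 / 174
= 0.8563
= 85.6%

85.6


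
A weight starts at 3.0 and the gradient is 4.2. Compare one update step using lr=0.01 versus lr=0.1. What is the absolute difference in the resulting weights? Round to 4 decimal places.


With lr=0.01: w_new = 3.0 - 0.01 * 4.2 = 2.958
With lr=0.1: w_new = 3.0 - 0.1 * 4.2 = 2.58
Absolute difference = |2.958 - 2.58|
= 0.3780

0.3780


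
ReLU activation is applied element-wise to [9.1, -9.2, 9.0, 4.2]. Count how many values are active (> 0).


ReLU(x) = max(0, x) for each element:
ReLU(9.1) = 9.1
ReLU(-9.2) = 0
ReLU(9.0) = 9.0
ReLU(4.2) = 4.2
Active neurons (>0): 3

3


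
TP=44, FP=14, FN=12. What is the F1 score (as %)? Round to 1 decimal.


Precision = TP / (TP + FP) = 44 / 58 = 0.7586
Recall = TP / (TP + FN) = 44 / 56 = 0.7857
F1 = 2 * P * R / (P + R)
= 2 * 0.7586 * 0.7857 / (0.7586 + 0.7857)
= 1.1921 / 1.5443
= 0.7719
As percentage: 77.2%

77.2


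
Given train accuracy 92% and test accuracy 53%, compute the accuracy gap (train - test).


Gap = train_accuracy - test_accuracy
= 92 - 53
= 39%
This large gap strongly indicates overfitting.

39


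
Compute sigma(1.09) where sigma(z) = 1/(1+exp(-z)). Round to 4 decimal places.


sigmoid(z) = 1 / (1 + exp(-z))
exp(-(1.09)) = exp(-1.09) = 0.3362
1 + 0.3362 = 1.3362
1 / 1.3362 = 0.7484

0.7484


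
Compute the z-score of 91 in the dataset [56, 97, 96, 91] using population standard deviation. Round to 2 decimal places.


Mean = (56 + 97 + 96 + 91) / 4 = 85.0
Variance = sum((x_i - mean)^2) / n = 285.5
Std = sqrt(285.5) = 16.8967
Z = (x - mean) / std
= (91 - 85.0) / 16.8967
= 6.0 / 16.8967
= 0.36

0.36


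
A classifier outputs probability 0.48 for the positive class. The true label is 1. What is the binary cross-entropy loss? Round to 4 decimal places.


For y=1: Loss = -log(p)
= -log(0.48)
= -(-0.734)
= 0.7340

0.7340


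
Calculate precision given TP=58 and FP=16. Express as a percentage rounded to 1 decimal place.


Precision = TP / (TP + FP) * 100
= 58 / (58 + 16)
= 58 / 74
= 0.7838
= 78.4%

78.4


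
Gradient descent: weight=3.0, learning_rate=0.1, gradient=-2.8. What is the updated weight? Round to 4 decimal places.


w_new = w_old - lr * gradient
= 3.0 - 0.1 * -2.8
= 3.0 - (-0.28)
= 3.2800

3.2800


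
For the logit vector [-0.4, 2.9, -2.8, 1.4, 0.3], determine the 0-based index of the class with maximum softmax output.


Softmax is a monotonic transformation, so it preserves the argmax.
We need to find the index of the maximum logit.
Index 0: -0.4
Index 1: 2.9
Index 2: -2.8
Index 3: 1.4
Index 4: 0.3
Maximum logit = 2.9 at index 1

1


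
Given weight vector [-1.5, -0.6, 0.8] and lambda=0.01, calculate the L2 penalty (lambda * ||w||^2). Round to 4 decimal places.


Squaring each weight:
(-1.5)^2 = 2.25
(-0.6)^2 = 0.36
0.8^2 = 0.64
Sum of squares = 3.25
Penalty = 0.01 * 3.25 = 0.0325

0.0325


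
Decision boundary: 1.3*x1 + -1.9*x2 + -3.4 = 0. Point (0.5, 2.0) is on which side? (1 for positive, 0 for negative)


Compute 1.3 * 0.5 + -1.9 * 2.0 + -3.4
= 0.65 + -3.8 + -3.4
= -6.55
Since -6.55 < 0, the point is on the negative side.

0


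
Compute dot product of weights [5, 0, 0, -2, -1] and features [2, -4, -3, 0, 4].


Element-wise products:
5 * 2 = 10
0 * -4 = 0
0 * -3 = 0
-2 * 0 = 0
-1 * 4 = -4
Sum = 10 + 0 + 0 + 0 + -4
= 6

6


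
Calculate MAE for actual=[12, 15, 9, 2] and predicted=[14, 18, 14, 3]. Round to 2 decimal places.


Absolute errors: [2, 3, 5, 1]
Sum of absolute errors = 11
MAE = 11 / 4 = 2.75

2.75


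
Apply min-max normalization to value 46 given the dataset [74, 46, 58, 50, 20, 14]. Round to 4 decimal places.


Min = 14, Max = 74
Range = 74 - 14 = 60
Scaled = (x - min) / (max - min)
= (46 - 14) / 60
= 32 / 60
= 0.5333

0.5333


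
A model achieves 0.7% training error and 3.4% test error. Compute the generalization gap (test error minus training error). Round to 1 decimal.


Generalization gap = test_error - train_error
= 3.4 - 0.7
= 2.7%
A moderate gap.

2.7


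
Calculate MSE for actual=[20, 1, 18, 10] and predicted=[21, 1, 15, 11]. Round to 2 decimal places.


Differences: [-1, 0, 3, -1]
Squared errors: [1, 0, 9, 1]
Sum of squared errors = 11
MSE = 11 / 4 = 2.75

2.75


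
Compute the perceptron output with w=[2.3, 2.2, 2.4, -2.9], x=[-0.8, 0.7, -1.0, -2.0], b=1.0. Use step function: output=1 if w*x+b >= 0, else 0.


z = w . x + b
= 2.3*-0.8 + 2.2*0.7 + 2.4*-1.0 + -2.9*-2.0 + 1.0
= -1.84 + 1.54 + -2.4 + 5.8 + 1.0
= 3.1 + 1.0
= 4.1
Since z = 4.1 >= 0, output = 1

1


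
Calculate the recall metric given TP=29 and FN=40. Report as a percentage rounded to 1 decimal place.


Recall = TP / (TP + FN) * 100
= 29 / (29 + 40)
= 29 / 69
= 0.4203
= 42.0%

42.0


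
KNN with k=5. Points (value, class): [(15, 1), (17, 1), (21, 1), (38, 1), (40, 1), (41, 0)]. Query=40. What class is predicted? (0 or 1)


Distances from query 40:
Point 40 (class 1): distance = 0
Point 41 (class 0): distance = 1
Point 38 (class 1): distance = 2
Point 21 (class 1): distance = 19
Point 17 (class 1): distance = 23
K=5 nearest neighbors: classes = [1, 0, 1, 1, 1]
Votes for class 1: 4 / 5
Majority vote => class 1

1


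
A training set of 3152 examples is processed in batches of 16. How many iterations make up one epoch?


Iterations per epoch = dataset_size / batch_size
= 3152 / 16
= 197

197


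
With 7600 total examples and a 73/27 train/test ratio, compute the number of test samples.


Train samples = 7600 * 73% = 5548
Test samples = 7600 - 5548
= 2052

2052


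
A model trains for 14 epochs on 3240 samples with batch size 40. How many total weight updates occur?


Iterations per epoch = 3240 / 40 = 81
Total updates = iterations_per_epoch * epochs
= 81 * 14
= 1134

1134


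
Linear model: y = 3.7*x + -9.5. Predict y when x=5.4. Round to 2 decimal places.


y = 3.7 * 5.4 + (-9.5)
= 19.98 + (-9.5)
= 10.48

10.48


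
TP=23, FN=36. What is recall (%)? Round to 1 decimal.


Recall = TP / (TP + FN) * 100
= 23 / (23 + 36)
= 23 / 59
= 0.3898
= 39.0%

39.0


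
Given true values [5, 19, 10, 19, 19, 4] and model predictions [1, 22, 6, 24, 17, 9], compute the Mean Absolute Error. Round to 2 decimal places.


Absolute errors: [4, 3, 4, 5, 2, 5]
Sum of absolute errors = 23
MAE = 23 / 6 = 3.83

3.83


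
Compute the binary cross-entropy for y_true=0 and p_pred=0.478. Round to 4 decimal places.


For y=0: Loss = -log(1-p)
= -log(1 - 0.478)
= -log(0.522)
= -(-0.6501)
= 0.6501

0.6501


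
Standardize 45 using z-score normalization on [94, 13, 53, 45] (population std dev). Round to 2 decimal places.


Mean = (94 + 13 + 53 + 45) / 4 = 51.25
Variance = sum((x_i - mean)^2) / n = 833.1875
Std = sqrt(833.1875) = 28.865
Z = (x - mean) / std
= (45 - 51.25) / 28.865
= -6.25 / 28.865
= -0.22

-0.22


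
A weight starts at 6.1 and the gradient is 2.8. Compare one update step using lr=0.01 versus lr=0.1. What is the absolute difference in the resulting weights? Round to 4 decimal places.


With lr=0.01: w_new = 6.1 - 0.01 * 2.8 = 6.072
With lr=0.1: w_new = 6.1 - 0.1 * 2.8 = 5.82
Absolute difference = |6.072 - 5.82|
= 0.2520

0.2520


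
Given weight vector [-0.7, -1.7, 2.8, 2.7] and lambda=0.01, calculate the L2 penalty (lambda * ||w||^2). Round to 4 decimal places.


Squaring each weight:
(-0.7)^2 = 0.49
(-1.7)^2 = 2.89
2.8^2 = 7.84
2.7^2 = 7.29
Sum of squares = 18.51
Penalty = 0.01 * 18.51 = 0.1851

0.1851


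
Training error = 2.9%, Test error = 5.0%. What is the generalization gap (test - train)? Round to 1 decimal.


Generalization gap = test_error - train_error
= 5.0 - 2.9
= 2.1%
A moderate gap.

2.1


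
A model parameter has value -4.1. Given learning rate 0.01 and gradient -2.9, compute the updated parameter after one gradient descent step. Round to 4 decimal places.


w_new = w_old - lr * gradient
= -4.1 - 0.01 * -2.9
= -4.1 - (-0.029)
= -4.0710

-4.0710


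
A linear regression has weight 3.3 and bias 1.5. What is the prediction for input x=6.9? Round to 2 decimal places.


y = 3.3 * 6.9 + (1.5)
= 22.77 + (1.5)
= 24.27

24.27


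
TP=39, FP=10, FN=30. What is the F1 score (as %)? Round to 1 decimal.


Precision = TP / (TP + FP) = 39 / 49 = 0.7959
Recall = TP / (TP + FN) = 39 / 69 = 0.5652
F1 = 2 * P * R / (P + R)
= 2 * 0.7959 * 0.5652 / (0.7959 + 0.5652)
= 0.8997 / 1.3611
= 0.661
As percentage: 66.1%

66.1


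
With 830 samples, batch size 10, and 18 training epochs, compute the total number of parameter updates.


Iterations per epoch = 830 / 10 = 83
Total updates = iterations_per_epoch * epochs
= 83 * 18
= 1494

1494


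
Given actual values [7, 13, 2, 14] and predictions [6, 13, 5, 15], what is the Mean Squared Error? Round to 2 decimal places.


Differences: [1, 0, -3, -1]
Squared errors: [1, 0, 9, 1]
Sum of squared errors = 11
MSE = 11 / 4 = 2.75

2.75


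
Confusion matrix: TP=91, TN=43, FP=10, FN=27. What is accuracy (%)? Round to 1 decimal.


Accuracy = (TP + TN) / (TP + TN + FP + FN) * 100
= (91 + 43) / (91 + 43 + 10 + 27)
= 134 / 171
= 0.7836
= 78.4%

78.4


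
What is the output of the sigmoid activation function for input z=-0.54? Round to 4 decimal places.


sigmoid(z) = 1 / (1 + exp(-z))
exp(-(-0.54)) = exp(0.54) = 1.716
1 + 1.716 = 2.716
1 / 2.716 = 0.3682

0.3682


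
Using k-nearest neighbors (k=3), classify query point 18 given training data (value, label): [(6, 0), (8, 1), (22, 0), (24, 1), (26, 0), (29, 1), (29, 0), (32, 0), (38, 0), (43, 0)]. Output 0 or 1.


Distances from query 18:
Point 22 (class 0): distance = 4
Point 24 (class 1): distance = 6
Point 26 (class 0): distance = 8
K=3 nearest neighbors: classes = [0, 1, 0]
Votes for class 1: 1 / 3
Majority vote => class 0

0


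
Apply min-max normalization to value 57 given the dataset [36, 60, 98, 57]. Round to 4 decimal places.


Min = 36, Max = 98
Range = 98 - 36 = 62
Scaled = (x - min) / (max - min)
= (57 - 36) / 62
= 21 / 62
= 0.3387

0.3387


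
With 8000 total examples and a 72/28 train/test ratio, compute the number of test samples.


Train samples = 8000 * 72% = 5760
Test samples = 8000 - 5760
= 2240

2240


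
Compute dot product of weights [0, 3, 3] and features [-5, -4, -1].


Element-wise products:
0 * -5 = 0
3 * -4 = -12
3 * -1 = -3
Sum = 0 + -12 + -3
= -15

-15


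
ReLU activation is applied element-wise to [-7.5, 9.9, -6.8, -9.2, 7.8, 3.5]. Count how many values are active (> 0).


ReLU(x) = max(0, x) for each element:
ReLU(-7.5) = 0
ReLU(9.9) = 9.9
ReLU(-6.8) = 0
ReLU(-9.2) = 0
ReLU(7.8) = 7.8
ReLU(3.5) = 3.5
Active neurons (>0): 3

3


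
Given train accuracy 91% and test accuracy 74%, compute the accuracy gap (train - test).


Gap = train_accuracy - test_accuracy
= 91 - 74
= 17%
This gap suggests the model is overfitting.

17


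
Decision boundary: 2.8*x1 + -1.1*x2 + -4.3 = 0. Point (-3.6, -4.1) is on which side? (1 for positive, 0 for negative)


Compute 2.8 * -3.6 + -1.1 * -4.1 + -4.3
= -10.08 + 4.51 + -4.3
= -9.87
Since -9.87 < 0, the point is on the negative side.

0


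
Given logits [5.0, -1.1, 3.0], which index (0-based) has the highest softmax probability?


Softmax is a monotonic transformation, so it preserves the argmax.
We need to find the index of the maximum logit.
Index 0: 5.0
Index 1: -1.1
Index 2: 3.0
Maximum logit = 5.0 at index 0

0


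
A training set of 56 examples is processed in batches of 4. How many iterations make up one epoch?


Iterations per epoch = dataset_size / batch_size
= 56 / 4
= 14

14


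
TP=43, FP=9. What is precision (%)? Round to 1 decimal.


Precision = TP / (TP + FP) * 100
= 43 / (43 + 9)
= 43 / 52
= 0.8269
= 82.7%

82.7


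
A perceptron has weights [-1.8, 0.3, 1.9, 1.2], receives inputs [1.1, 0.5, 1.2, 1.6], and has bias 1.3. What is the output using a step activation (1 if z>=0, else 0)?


z = w . x + b
= -1.8*1.1 + 0.3*0.5 + 1.9*1.2 + 1.2*1.6 + 1.3
= -1.98 + 0.15 + 2.28 + 1.92 + 1.3
= 2.37 + 1.3
= 3.67
Since z = 3.67 >= 0, output = 1

1


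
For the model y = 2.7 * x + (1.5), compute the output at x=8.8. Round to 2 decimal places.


y = 2.7 * 8.8 + (1.5)
= 23.76 + (1.5)
= 25.26

25.26


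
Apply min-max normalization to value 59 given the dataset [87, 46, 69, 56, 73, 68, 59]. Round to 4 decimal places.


Min = 46, Max = 87
Range = 87 - 46 = 41
Scaled = (x - min) / (max - min)
= (59 - 46) / 41
= 13 / 41
= 0.3171

0.3171


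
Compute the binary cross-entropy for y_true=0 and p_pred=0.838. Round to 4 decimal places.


For y=0: Loss = -log(1-p)
= -log(1 - 0.838)
= -log(0.162)
= -(-1.8202)
= 1.8202

1.8202


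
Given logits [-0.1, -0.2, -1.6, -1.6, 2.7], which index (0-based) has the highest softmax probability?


Softmax is a monotonic transformation, so it preserves the argmax.
We need to find the index of the maximum logit.
Index 0: -0.1
Index 1: -0.2
Index 2: -1.6
Index 3: -1.6
Index 4: 2.7
Maximum logit = 2.7 at index 4

4


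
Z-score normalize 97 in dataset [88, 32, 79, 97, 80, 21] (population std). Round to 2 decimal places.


Mean = (88 + 32 + 79 + 97 + 80 + 21) / 6 = 66.1667
Variance = sum((x_i - mean)^2) / n = 831.8056
Std = sqrt(831.8056) = 28.841
Z = (x - mean) / std
= (97 - 66.1667) / 28.841
= 30.8333 / 28.841
= 1.07

1.07


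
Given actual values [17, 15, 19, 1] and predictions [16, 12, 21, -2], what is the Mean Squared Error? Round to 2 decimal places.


Differences: [1, 3, -2, 3]
Squared errors: [1, 9, 4, 9]
Sum of squared errors = 23
MSE = 23 / 4 = 5.75

5.75


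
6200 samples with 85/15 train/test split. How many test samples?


Train samples = 6200 * 85% = 5270
Test samples = 6200 - 5270
= 930

930


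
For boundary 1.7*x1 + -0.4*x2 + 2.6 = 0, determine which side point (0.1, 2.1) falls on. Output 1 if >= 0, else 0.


Compute 1.7 * 0.1 + -0.4 * 2.1 + 2.6
= 0.17 + -0.84 + 2.6
= 1.93
Since 1.93 >= 0, the point is on the positive side.

1


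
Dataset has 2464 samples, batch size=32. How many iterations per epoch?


Iterations per epoch = dataset_size / batch_size
= 2464 / 32
= 77

77


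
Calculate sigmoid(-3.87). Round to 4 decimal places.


sigmoid(z) = 1 / (1 + exp(-z))
exp(-(-3.87)) = exp(3.87) = 47.9424
1 + 47.9424 = 48.9424
1 / 48.9424 = 0.0204

0.0204


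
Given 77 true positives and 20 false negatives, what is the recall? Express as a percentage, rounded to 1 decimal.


Recall = TP / (TP + FN) * 100
= 77 / (77 + 20)
= 77 / 97
= 0.7938
= 79.4%

79.4


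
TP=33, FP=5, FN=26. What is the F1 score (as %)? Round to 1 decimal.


Precision = TP / (TP + FP) = 33 / 38 = 0.8684
Recall = TP / (TP + FN) = 33 / 59 = 0.5593
F1 = 2 * P * R / (P + R)
= 2 * 0.8684 * 0.5593 / (0.8684 + 0.5593)
= 0.9715 / 1.4277
= 0.6804
As percentage: 68.0%

68.0


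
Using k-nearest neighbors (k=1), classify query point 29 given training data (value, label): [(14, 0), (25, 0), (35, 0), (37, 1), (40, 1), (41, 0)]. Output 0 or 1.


Distances from query 29:
Point 25 (class 0): distance = 4
K=1 nearest neighbors: classes = [0]
Votes for class 1: 0 / 1
Majority vote => class 0

0


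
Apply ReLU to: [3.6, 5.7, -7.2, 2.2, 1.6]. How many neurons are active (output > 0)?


ReLU(x) = max(0, x) for each element:
ReLU(3.6) = 3.6
ReLU(5.7) = 5.7
ReLU(-7.2) = 0
ReLU(2.2) = 2.2
ReLU(1.6) = 1.6
Active neurons (>0): 4

4


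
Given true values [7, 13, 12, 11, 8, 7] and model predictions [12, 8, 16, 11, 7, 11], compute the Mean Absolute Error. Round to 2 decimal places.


Absolute errors: [5, 5, 4, 0, 1, 4]
Sum of absolute errors = 19
MAE = 19 / 6 = 3.17

3.17


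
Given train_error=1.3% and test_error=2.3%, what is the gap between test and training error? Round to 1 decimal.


Generalization gap = test_error - train_error
= 2.3 - 1.3
= 1.0%
A small gap suggests good generalization.

1.0


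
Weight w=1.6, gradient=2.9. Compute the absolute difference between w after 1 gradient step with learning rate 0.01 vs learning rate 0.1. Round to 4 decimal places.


With lr=0.01: w_new = 1.6 - 0.01 * 2.9 = 1.571
With lr=0.1: w_new = 1.6 - 0.1 * 2.9 = 1.31
Absolute difference = |1.571 - 1.31|
= 0.2610

0.2610


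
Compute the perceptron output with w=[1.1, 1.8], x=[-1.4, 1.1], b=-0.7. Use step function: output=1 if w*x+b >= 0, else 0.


z = w . x + b
= 1.1*-1.4 + 1.8*1.1 + -0.7
= -1.54 + 1.98 + -0.7
= 0.44 + -0.7
= -0.26
Since z = -0.26 < 0, output = 0

0


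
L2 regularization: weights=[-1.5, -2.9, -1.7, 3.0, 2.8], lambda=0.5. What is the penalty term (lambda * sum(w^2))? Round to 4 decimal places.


Squaring each weight:
(-1.5)^2 = 2.25
(-2.9)^2 = 8.41
(-1.7)^2 = 2.89
3.0^2 = 9.0
2.8^2 = 7.84
Sum of squares = 30.39
Penalty = 0.5 * 30.39 = 15.1950

15.1950


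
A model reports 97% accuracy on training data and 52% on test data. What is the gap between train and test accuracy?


Gap = train_accuracy - test_accuracy
= 97 - 52
= 45%
This large gap strongly indicates overfitting.

45


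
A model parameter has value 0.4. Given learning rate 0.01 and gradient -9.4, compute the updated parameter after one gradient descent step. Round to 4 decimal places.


w_new = w_old - lr * gradient
= 0.4 - 0.01 * -9.4
= 0.4 - (-0.094)
= 0.4940

0.4940


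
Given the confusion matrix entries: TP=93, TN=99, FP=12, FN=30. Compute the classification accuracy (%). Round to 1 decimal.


Accuracy = (TP + TN) / (TP + TN + FP + FN) * 100
= (93 + 99) / (93 + 99 + 12 + 30)
= 192 / 234
= 0.8205
= 82.1%

82.1


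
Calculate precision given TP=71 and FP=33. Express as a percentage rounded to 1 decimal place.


Precision = TP / (TP + FP) * 100
= 71 / (71 + 33)
= 71 / 104
= 0.6827
= 68.3%

68.3


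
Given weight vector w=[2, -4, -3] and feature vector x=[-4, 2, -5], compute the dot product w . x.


Element-wise products:
2 * -4 = -8
-4 * 2 = -8
-3 * -5 = 15
Sum = -8 + -8 + 15
= -1

-1


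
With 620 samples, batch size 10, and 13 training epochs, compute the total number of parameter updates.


Iterations per epoch = 620 / 10 = 62
Total updates = iterations_per_epoch * epochs
= 62 * 13
= 806

806


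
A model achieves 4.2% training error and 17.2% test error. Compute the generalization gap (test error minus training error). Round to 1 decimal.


Generalization gap = test_error - train_error
= 17.2 - 4.2
= 13.0%
A large gap suggests overfitting.

13.0


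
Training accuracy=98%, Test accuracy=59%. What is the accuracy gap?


Gap = train_accuracy - test_accuracy
= 98 - 59
= 39%
This large gap strongly indicates overfitting.

39


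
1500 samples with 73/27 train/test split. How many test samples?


Train samples = 1500 * 73% = 1095
Test samples = 1500 - 1095
= 405

405


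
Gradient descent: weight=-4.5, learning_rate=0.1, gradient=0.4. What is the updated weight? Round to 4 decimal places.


w_new = w_old - lr * gradient
= -4.5 - 0.1 * 0.4
= -4.5 - (0.04)
= -4.5400

-4.5400


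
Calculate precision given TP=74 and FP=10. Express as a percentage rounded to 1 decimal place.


Precision = TP / (TP + FP) * 100
= 74 / (74 + 10)
= 74 / 84
= 0.881
= 88.1%

88.1


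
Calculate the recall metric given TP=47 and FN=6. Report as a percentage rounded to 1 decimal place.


Recall = TP / (TP + FN) * 100
= 47 / (47 + 6)
= 47 / 53
= 0.8868
= 88.7%

88.7


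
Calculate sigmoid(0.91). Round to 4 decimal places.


sigmoid(z) = 1 / (1 + exp(-z))
exp(-(0.91)) = exp(-0.91) = 0.4025
1 + 0.4025 = 1.4025
1 / 1.4025 = 0.7130

0.7130


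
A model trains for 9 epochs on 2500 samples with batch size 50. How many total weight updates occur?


Iterations per epoch = 2500 / 50 = 50
Total updates = iterations_per_epoch * epochs
= 50 * 9
= 450

450


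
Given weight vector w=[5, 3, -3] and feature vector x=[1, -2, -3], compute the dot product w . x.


Element-wise products:
5 * 1 = 5
3 * -2 = -6
-3 * -3 = 9
Sum = 5 + -6 + 9
= 8

8


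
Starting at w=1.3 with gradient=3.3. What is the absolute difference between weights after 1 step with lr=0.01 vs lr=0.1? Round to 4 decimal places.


With lr=0.01: w_new = 1.3 - 0.01 * 3.3 = 1.267
With lr=0.1: w_new = 1.3 - 0.1 * 3.3 = 0.97
Absolute difference = |1.267 - 0.97|
= 0.2970

0.2970


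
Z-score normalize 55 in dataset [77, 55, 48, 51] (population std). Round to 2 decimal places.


Mean = (77 + 55 + 48 + 51) / 4 = 57.75
Variance = sum((x_i - mean)^2) / n = 129.6875
Std = sqrt(129.6875) = 11.388
Z = (x - mean) / std
= (55 - 57.75) / 11.388
= -2.75 / 11.388
= -0.24

-0.24


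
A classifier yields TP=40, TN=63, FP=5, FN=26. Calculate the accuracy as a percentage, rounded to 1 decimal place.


Accuracy = (TP + TN) / (TP + TN + FP + FN) * 100
= (40 + 63) / (40 + 63 + 5 + 26)
= 103 / 134
= 0.7687
= 76.9%

76.9


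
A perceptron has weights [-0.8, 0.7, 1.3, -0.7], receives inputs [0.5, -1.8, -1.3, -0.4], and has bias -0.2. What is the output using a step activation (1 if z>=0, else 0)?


z = w . x + b
= -0.8*0.5 + 0.7*-1.8 + 1.3*-1.3 + -0.7*-0.4 + -0.2
= -0.4 + -1.26 + -1.69 + 0.28 + -0.2
= -3.07 + -0.2
= -3.27
Since z = -3.27 < 0, output = 0

0


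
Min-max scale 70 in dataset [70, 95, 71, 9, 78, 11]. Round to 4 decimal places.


Min = 9, Max = 95
Range = 95 - 9 = 86
Scaled = (x - min) / (max - min)
= (70 - 9) / 86
= 61 / 86
= 0.7093

0.7093


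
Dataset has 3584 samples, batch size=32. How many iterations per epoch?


Iterations per epoch = dataset_size / batch_size
= 3584 / 32
= 112

112


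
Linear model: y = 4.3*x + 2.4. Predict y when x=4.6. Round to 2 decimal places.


y = 4.3 * 4.6 + (2.4)
= 19.78 + (2.4)
= 22.18

22.18


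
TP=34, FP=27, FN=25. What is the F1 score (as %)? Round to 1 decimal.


Precision = TP / (TP + FP) = 34 / 61 = 0.5574
Recall = TP / (TP + FN) = 34 / 59 = 0.5763
F1 = 2 * P * R / (P + R)
= 2 * 0.5574 * 0.5763 / (0.5574 + 0.5763)
= 0.6424 / 1.1336
= 0.5667
As percentage: 56.7%

56.7


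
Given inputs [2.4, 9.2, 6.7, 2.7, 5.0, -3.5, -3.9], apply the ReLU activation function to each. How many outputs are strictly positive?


ReLU(x) = max(0, x) for each element:
ReLU(2.4) = 2.4
ReLU(9.2) = 9.2
ReLU(6.7) = 6.7
ReLU(2.7) = 2.7
ReLU(5.0) = 5.0
ReLU(-3.5) = 0
ReLU(-3.9) = 0
Active neurons (>0): 5

5


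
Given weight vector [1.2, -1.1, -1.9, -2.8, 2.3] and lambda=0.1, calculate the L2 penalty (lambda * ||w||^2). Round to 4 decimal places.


Squaring each weight:
1.2^2 = 1.44
(-1.1)^2 = 1.21
(-1.9)^2 = 3.61
(-2.8)^2 = 7.84
2.3^2 = 5.29
Sum of squares = 19.39
Penalty = 0.1 * 19.39 = 1.9390

1.9390


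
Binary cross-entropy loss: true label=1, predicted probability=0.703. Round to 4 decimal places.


For y=1: Loss = -log(p)
= -log(0.703)
= -(-0.3524)
= 0.3524

0.3524


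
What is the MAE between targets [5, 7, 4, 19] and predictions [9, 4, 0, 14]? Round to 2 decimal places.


Absolute errors: [4, 3, 4, 5]
Sum of absolute errors = 16
MAE = 16 / 4 = 4.00

4.00


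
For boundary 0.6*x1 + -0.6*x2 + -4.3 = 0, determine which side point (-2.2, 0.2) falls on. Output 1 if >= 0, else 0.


Compute 0.6 * -2.2 + -0.6 * 0.2 + -4.3
= -1.32 + -0.12 + -4.3
= -5.74
Since -5.74 < 0, the point is on the negative side.

0


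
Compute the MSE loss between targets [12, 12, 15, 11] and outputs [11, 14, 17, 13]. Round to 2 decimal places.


Differences: [1, -2, -2, -2]
Squared errors: [1, 4, 4, 4]
Sum of squared errors = 13
MSE = 13 / 4 = 3.25

3.25


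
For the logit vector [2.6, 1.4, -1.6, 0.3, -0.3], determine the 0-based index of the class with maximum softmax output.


Softmax is a monotonic transformation, so it preserves the argmax.
We need to find the index of the maximum logit.
Index 0: 2.6
Index 1: 1.4
Index 2: -1.6
Index 3: 0.3
Index 4: -0.3
Maximum logit = 2.6 at index 0

0


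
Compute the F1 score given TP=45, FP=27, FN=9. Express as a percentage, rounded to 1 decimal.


Precision = TP / (TP + FP) = 45 / 72 = 0.625
Recall = TP / (TP + FN) = 45 / 54 = 0.8333
F1 = 2 * P * R / (P + R)
= 2 * 0.625 * 0.8333 / (0.625 + 0.8333)
= 1.0417 / 1.4583
= 0.7143
As percentage: 71.4%

71.4


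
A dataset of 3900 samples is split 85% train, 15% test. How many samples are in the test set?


Train samples = 3900 * 85% = 3315
Test samples = 3900 - 3315
= 585

585


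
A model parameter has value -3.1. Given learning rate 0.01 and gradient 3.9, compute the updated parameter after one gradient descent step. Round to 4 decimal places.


w_new = w_old - lr * gradient
= -3.1 - 0.01 * 3.9
= -3.1 - (0.039)
= -3.1390

-3.1390


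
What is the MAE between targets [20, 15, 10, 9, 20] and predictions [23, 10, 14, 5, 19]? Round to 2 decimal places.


Absolute errors: [3, 5, 4, 4, 1]
Sum of absolute errors = 17
MAE = 17 / 5 = 3.40

3.40


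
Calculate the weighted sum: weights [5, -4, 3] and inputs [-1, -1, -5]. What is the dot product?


Element-wise products:
5 * -1 = -5
-4 * -1 = 4
3 * -5 = -15
Sum = -5 + 4 + -15
= -16

-16


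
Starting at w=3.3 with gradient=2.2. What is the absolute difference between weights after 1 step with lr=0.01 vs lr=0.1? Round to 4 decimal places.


With lr=0.01: w_new = 3.3 - 0.01 * 2.2 = 3.278
With lr=0.1: w_new = 3.3 - 0.1 * 2.2 = 3.08
Absolute difference = |3.278 - 3.08|
= 0.1980

0.1980


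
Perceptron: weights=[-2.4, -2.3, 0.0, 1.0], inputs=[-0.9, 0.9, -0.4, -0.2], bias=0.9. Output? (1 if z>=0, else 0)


z = w . x + b
= -2.4*-0.9 + -2.3*0.9 + 0.0*-0.4 + 1.0*-0.2 + 0.9
= 2.16 + -2.07 + -0.0 + -0.2 + 0.9
= -0.11 + 0.9
= 0.79
Since z = 0.79 >= 0, output = 1

1


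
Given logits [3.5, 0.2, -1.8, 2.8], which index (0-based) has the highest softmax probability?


Softmax is a monotonic transformation, so it preserves the argmax.
We need to find the index of the maximum logit.
Index 0: 3.5
Index 1: 0.2
Index 2: -1.8
Index 3: 2.8
Maximum logit = 3.5 at index 0

0


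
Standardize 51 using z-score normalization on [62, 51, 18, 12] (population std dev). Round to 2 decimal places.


Mean = (62 + 51 + 18 + 12) / 4 = 35.75
Variance = sum((x_i - mean)^2) / n = 450.1875
Std = sqrt(450.1875) = 21.2176
Z = (x - mean) / std
= (51 - 35.75) / 21.2176
= 15.25 / 21.2176
= 0.72

0.72


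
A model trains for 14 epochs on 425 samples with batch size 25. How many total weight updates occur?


Iterations per epoch = 425 / 25 = 17
Total updates = iterations_per_epoch * epochs
= 17 * 14
= 238

238


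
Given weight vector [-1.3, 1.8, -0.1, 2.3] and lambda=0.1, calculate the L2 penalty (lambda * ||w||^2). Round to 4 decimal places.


Squaring each weight:
(-1.3)^2 = 1.69
1.8^2 = 3.24
(-0.1)^2 = 0.01
2.3^2 = 5.29
Sum of squares = 10.23
Penalty = 0.1 * 10.23 = 1.0230

1.0230


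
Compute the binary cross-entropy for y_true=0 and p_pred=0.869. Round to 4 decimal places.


For y=0: Loss = -log(1-p)
= -log(1 - 0.869)
= -log(0.131)
= -(-2.0326)
= 2.0326

2.0326


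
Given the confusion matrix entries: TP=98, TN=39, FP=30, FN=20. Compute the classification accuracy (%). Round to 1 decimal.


Accuracy = (TP + TN) / (TP + TN + FP + FN) * 100
= (98 + 39) / (98 + 39 + 30 + 20)
= 137 / 187
= 0.7326
= 73.3%

73.3


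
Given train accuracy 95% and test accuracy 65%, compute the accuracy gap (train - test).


Gap = train_accuracy - test_accuracy
= 95 - 65
= 30%
This large gap strongly indicates overfitting.

30


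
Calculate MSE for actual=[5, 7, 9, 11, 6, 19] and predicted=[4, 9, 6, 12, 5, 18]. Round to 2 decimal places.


Differences: [1, -2, 3, -1, 1, 1]
Squared errors: [1, 4, 9, 1, 1, 1]
Sum of squared errors = 17
MSE = 17 / 6 = 2.83

2.83


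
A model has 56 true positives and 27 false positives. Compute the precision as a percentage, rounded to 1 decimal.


Precision = TP / (TP + FP) * 100
= 56 / (56 + 27)
= 56 / 83
= 0.6747
= 67.5%

67.5


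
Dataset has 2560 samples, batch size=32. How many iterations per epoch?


Iterations per epoch = dataset_size / batch_size
= 2560 / 32
= 80

80


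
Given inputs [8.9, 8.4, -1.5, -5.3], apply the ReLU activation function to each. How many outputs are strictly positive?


ReLU(x) = max(0, x) for each element:
ReLU(8.9) = 8.9
ReLU(8.4) = 8.4
ReLU(-1.5) = 0
ReLU(-5.3) = 0
Active neurons (>0): 2

2


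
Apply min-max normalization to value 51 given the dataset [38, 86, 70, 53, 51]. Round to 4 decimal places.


Min = 38, Max = 86
Range = 86 - 38 = 48
Scaled = (x - min) / (max - min)
= (51 - 38) / 48
= 13 / 48
= 0.2708

0.2708


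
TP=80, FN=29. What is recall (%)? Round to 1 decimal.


Recall = TP / (TP + FN) * 100
= 80 / (80 + 29)
= 80 / 109
= 0.7339
= 73.4%

73.4


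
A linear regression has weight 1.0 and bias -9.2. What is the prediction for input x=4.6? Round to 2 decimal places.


y = 1.0 * 4.6 + (-9.2)
= 4.6 + (-9.2)
= -4.60

-4.60


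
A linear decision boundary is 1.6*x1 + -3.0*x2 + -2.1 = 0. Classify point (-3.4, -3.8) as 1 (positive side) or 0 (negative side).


Compute 1.6 * -3.4 + -3.0 * -3.8 + -2.1
= -5.44 + 11.4 + -2.1
= 3.86
Since 3.86 >= 0, the point is on the positive side.

1


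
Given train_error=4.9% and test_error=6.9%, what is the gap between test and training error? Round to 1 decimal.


Generalization gap = test_error - train_error
= 6.9 - 4.9
= 2.0%
A moderate gap.

2.0


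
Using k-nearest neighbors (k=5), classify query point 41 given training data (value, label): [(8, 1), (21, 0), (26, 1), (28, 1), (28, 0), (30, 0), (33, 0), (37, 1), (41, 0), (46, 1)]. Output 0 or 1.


Distances from query 41:
Point 41 (class 0): distance = 0
Point 37 (class 1): distance = 4
Point 46 (class 1): distance = 5
Point 33 (class 0): distance = 8
Point 30 (class 0): distance = 11
K=5 nearest neighbors: classes = [0, 1, 1, 0, 0]
Votes for class 1: 2 / 5
Majority vote => class 0

0


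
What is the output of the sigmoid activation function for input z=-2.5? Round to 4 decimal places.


sigmoid(z) = 1 / (1 + exp(-z))
exp(-(-2.5)) = exp(2.5) = 12.1825
1 + 12.1825 = 13.1825
1 / 13.1825 = 0.0759

0.0759


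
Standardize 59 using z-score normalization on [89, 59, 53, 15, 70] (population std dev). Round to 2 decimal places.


Mean = (89 + 59 + 53 + 15 + 70) / 5 = 57.2
Variance = sum((x_i - mean)^2) / n = 595.36
Std = sqrt(595.36) = 24.4
Z = (x - mean) / std
= (59 - 57.2) / 24.4
= 1.8 / 24.4
= 0.07

0.07


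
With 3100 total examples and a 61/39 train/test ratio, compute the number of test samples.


Train samples = 3100 * 61% = 1891
Test samples = 3100 - 1891
= 1209

1209


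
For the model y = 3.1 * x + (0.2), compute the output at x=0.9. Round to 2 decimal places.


y = 3.1 * 0.9 + (0.2)
= 2.79 + (0.2)
= 2.99

2.99


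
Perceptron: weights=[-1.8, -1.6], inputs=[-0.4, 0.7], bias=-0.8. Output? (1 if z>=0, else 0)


z = w . x + b
= -1.8*-0.4 + -1.6*0.7 + -0.8
= 0.72 + -1.12 + -0.8
= -0.4 + -0.8
= -1.2
Since z = -1.2 < 0, output = 0

0


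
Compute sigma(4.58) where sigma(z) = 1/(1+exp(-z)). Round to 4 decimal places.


sigmoid(z) = 1 / (1 + exp(-z))
exp(-(4.58)) = exp(-4.58) = 0.0103
1 + 0.0103 = 1.0103
1 / 1.0103 = 0.9898

0.9898


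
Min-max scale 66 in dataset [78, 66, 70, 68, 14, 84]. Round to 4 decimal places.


Min = 14, Max = 84
Range = 84 - 14 = 70
Scaled = (x - min) / (max - min)
= (66 - 14) / 70
= 52 / 70
= 0.7429

0.7429


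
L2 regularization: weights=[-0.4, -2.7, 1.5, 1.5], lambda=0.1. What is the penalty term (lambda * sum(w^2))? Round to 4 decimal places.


Squaring each weight:
(-0.4)^2 = 0.16
(-2.7)^2 = 7.29
1.5^2 = 2.25
1.5^2 = 2.25
Sum of squares = 11.95
Penalty = 0.1 * 11.95 = 1.1950

1.1950


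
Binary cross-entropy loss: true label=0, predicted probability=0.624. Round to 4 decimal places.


For y=0: Loss = -log(1-p)
= -log(1 - 0.624)
= -log(0.376)
= -(-0.9782)
= 0.9782

0.9782


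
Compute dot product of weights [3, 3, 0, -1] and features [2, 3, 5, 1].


Element-wise products:
3 * 2 = 6
3 * 3 = 9
0 * 5 = 0
-1 * 1 = -1
Sum = 6 + 9 + 0 + -1
= 14

14


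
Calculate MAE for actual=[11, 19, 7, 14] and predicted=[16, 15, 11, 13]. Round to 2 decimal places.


Absolute errors: [5, 4, 4, 1]
Sum of absolute errors = 14
MAE = 14 / 4 = 3.50

3.50


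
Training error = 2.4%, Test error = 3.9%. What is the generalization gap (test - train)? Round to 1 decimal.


Generalization gap = test_error - train_error
= 3.9 - 2.4
= 1.5%
A small gap suggests good generalization.

1.5


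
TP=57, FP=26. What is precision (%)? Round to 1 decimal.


Precision = TP / (TP + FP) * 100
= 57 / (57 + 26)
= 57 / 83
= 0.6867
= 68.7%

68.7


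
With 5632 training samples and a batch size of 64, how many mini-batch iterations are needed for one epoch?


Iterations per epoch = dataset_size / batch_size
= 5632 / 64
= 88

88


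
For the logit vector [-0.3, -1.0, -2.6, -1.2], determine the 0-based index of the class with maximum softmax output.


Softmax is a monotonic transformation, so it preserves the argmax.
We need to find the index of the maximum logit.
Index 0: -0.3
Index 1: -1.0
Index 2: -2.6
Index 3: -1.2
Maximum logit = -0.3 at index 0

0


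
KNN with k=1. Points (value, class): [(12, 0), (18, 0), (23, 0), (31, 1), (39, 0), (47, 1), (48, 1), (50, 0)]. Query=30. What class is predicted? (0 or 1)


Distances from query 30:
Point 31 (class 1): distance = 1
K=1 nearest neighbors: classes = [1]
Votes for class 1: 1 / 1
Majority vote => class 1

1


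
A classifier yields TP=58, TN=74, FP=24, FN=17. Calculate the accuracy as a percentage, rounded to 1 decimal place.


Accuracy = (TP + TN) / (TP + TN + FP + FN) * 100
= (58 + 74) / (58 + 74 + 24 + 17)
= 132 / 173
= 0.763
= 76.3%

76.3


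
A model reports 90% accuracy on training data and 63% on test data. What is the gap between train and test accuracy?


Gap = train_accuracy - test_accuracy
= 90 - 63
= 27%
This large gap strongly indicates overfitting.

27


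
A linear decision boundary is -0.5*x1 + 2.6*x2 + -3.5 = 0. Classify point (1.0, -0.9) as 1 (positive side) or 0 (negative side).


Compute -0.5 * 1.0 + 2.6 * -0.9 + -3.5
= -0.5 + -2.34 + -3.5
= -6.34
Since -6.34 < 0, the point is on the negative side.

0


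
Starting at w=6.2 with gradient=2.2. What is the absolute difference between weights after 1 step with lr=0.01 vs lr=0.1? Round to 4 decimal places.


With lr=0.01: w_new = 6.2 - 0.01 * 2.2 = 6.178
With lr=0.1: w_new = 6.2 - 0.1 * 2.2 = 5.98
Absolute difference = |6.178 - 5.98|
= 0.1980

0.1980


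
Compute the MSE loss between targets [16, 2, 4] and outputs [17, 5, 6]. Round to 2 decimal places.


Differences: [-1, -3, -2]
Squared errors: [1, 9, 4]
Sum of squared errors = 14
MSE = 14 / 3 = 4.67

4.67


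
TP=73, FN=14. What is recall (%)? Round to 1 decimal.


Recall = TP / (TP + FN) * 100
= 73 / (73 + 14)
= 73 / 87
= 0.8391
= 83.9%

83.9


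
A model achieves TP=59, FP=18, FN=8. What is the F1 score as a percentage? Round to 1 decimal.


Precision = TP / (TP + FP) = 59 / 77 = 0.7662
Recall = TP / (TP + FN) = 59 / 67 = 0.8806
F1 = 2 * P * R / (P + R)
= 2 * 0.7662 * 0.8806 / (0.7662 + 0.8806)
= 1.3495 / 1.6468
= 0.8194
As percentage: 81.9%

81.9


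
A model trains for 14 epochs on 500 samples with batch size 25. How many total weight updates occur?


Iterations per epoch = 500 / 25 = 20
Total updates = iterations_per_epoch * epochs
= 20 * 14
= 280

280


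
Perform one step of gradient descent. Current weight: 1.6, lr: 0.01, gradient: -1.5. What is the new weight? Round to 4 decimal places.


w_new = w_old - lr * gradient
= 1.6 - 0.01 * -1.5
= 1.6 - (-0.015)
= 1.6150

1.6150


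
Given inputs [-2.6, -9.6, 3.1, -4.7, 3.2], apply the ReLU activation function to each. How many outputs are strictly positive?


ReLU(x) = max(0, x) for each element:
ReLU(-2.6) = 0
ReLU(-9.6) = 0
ReLU(3.1) = 3.1
ReLU(-4.7) = 0
ReLU(3.2) = 3.2
Active neurons (>0): 2

2


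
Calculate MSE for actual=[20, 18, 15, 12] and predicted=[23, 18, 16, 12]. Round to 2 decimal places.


Differences: [-3, 0, -1, 0]
Squared errors: [9, 0, 1, 0]
Sum of squared errors = 10
MSE = 10 / 4 = 2.50

2.50


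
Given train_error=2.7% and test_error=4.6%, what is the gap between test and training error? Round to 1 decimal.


Generalization gap = test_error - train_error
= 4.6 - 2.7
= 1.9%
A small gap suggests good generalization.

1.9
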